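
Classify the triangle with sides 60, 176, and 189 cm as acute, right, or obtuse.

Compare the square of the longest side to the sum of squares of the other two: 60² + 176² = 34576 < 35721 = 189².

obtuse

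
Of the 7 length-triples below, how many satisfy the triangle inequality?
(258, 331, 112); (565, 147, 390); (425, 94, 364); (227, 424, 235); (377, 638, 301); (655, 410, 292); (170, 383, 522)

6

(112,258,331): 112+258 > 331 → valid
(147,390,565): 147+390 ≤ 565 → not valid
(94,364,425): 94+364 > 425 → valid
(227,235,424): 227+235 > 424 → valid
(301,377,638): 301+377 > 638 → valid
(292,410,655): 292+410 > 655 → valid
(170,383,522): 170+383 > 522 → valid
6 of the 7 triples form a triangle.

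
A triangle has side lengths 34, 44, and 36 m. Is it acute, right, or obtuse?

Compare the square of the longest side to the sum of squares of the other two: 34² + 36² = 2452 > 1936 = 44².

acute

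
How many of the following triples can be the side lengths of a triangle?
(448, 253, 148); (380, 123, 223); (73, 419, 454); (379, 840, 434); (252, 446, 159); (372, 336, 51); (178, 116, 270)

3

(148,253,448): 148+253 ≤ 448 → not valid
(123,223,380): 123+223 ≤ 380 → not valid
(73,419,454): 73+419 > 454 → valid
(379,434,840): 379+434 ≤ 840 → not valid
(159,252,446): 159+252 ≤ 446 → not valid
(51,336,372): 51+336 > 372 → valid
(116,178,270): 116+178 > 270 → valid
3 of the 7 triples form a triangle.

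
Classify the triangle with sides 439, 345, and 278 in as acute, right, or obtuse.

acute

Compare the square of the longest side to the sum of squares of the other two: 278² + 345² = 196309 > 192721 = 439².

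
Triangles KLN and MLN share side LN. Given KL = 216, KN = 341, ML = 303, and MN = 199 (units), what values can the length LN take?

From triangle KLN: |216 − 341| < LN < 216 + 341, i.e. 125 < LN < 557.
From triangle MLN: 104 < LN < 502.
Both must hold, so LN lies in the intersection.

125 < LN < 502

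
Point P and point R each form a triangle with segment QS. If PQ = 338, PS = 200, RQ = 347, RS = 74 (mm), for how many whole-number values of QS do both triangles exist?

147

From triangle PQS: 138 < QS < 538.
From triangle RQS: 273 < QS < 421.
Intersection: 273 < QS < 421, so integers 274 through 420: 147 values.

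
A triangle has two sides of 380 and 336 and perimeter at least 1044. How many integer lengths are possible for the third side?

Triangle inequality: 44 < x < 716. Perimeter ≥ 1044 gives x ≥ 1044 − 380 − 336 = 328.
So 328 ≤ x < 716; integers 328 through 715: 388 values.

388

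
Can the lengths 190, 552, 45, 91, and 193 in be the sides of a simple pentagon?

For a pentagon, each side must be shorter than the sum of the others.
Here the longest side is 552, but the remaining 4 sides sum to only 519.

No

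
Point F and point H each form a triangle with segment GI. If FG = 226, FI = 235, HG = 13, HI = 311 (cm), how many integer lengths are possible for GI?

From triangle FGI: 9 < GI < 461.
From triangle HGI: 298 < GI < 324.
Intersection: 298 < GI < 324, so integers 299 through 323: 25 values.

25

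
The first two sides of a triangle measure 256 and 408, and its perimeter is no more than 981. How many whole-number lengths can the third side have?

165

Triangle inequality: 152 < x < 664. Perimeter ≤ 981 gives x ≤ 981 − 256 − 408 = 317.
So 152 < x ≤ 317; integers 153 through 317: 165 values.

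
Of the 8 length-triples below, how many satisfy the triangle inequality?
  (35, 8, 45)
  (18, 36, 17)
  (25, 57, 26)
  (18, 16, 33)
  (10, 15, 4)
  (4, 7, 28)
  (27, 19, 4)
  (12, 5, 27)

(8,35,45): 8+35 ≤ 45 → not valid
(17,18,36): 17+18 ≤ 36 → not valid
(25,26,57): 25+26 ≤ 57 → not valid
(16,18,33): 16+18 > 33 → valid
(4,10,15): 4+10 ≤ 15 → not valid
(4,7,28): 4+7 ≤ 28 → not valid
(4,19,27): 4+19 ≤ 27 → not valid
(5,12,27): 5+12 ≤ 27 → not valid
1 of the 8 triples forms a triangle.

1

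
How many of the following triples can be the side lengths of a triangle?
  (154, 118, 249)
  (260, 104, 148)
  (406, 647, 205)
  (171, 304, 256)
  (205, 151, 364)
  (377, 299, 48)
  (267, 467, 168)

(118,154,249): 118+154 > 249 → valid
(104,148,260): 104+148 ≤ 260 → not valid
(205,406,647): 205+406 ≤ 647 → not valid
(171,256,304): 171+256 > 304 → valid
(151,205,364): 151+205 ≤ 364 → not valid
(48,299,377): 48+299 ≤ 377 → not valid
(168,267,467): 168+267 ≤ 467 → not valid
2 of the 7 triples form a triangle.

2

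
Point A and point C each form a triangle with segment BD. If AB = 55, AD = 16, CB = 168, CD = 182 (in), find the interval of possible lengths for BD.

From triangle ABD: |55 − 16| < BD < 55 + 16, i.e. 39 < BD < 71.
From triangle CBD: 14 < BD < 350.
Both must hold, so BD lies in the intersection.

39 < BD < 71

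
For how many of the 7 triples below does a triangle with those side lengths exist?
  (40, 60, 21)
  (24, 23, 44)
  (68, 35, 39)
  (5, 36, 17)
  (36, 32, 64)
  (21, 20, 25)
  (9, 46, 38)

6

(21,40,60): 21+40 > 60 → valid
(23,24,44): 23+24 > 44 → valid
(35,39,68): 35+39 > 68 → valid
(5,17,36): 5+17 ≤ 36 → not valid
(32,36,64): 32+36 > 64 → valid
(20,21,25): 20+21 > 25 → valid
(9,38,46): 9+38 > 46 → valid
6 of the 7 triples form a triangle.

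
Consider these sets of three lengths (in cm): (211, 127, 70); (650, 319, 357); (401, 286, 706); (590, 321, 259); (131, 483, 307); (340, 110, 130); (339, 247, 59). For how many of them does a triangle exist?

1

(70,127,211): 70+127 ≤ 211 → not valid
(319,357,650): 319+357 > 650 → valid
(286,401,706): 286+401 ≤ 706 → not valid
(259,321,590): 259+321 ≤ 590 → not valid
(131,307,483): 131+307 ≤ 483 → not valid
(110,130,340): 110+130 ≤ 340 → not valid
(59,247,339): 59+247 ≤ 339 → not valid
1 of the 7 triples forms a triangle.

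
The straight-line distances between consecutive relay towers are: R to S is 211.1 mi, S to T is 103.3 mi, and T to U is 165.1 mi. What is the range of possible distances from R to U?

The maximum is all hops collinear in one direction: 211.1 + 103.3 + 165.1 = 479.5.
The longest hop is 211.1; the others sum to 268.4. Since 211.1 ≤ 268.4, the path can fold back on itself completely, so the minimum distance is 0.

0 ≤ RU ≤ 479.5 mi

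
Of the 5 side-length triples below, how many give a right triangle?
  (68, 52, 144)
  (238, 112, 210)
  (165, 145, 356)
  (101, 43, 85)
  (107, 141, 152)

1

(68,52,144): 52+68 ≤ 144, not a triangle
(238,112,210): 112²+210² = 56644 = 238² → right
(165,145,356): 145+165 ≤ 356, not a triangle
(101,43,85): 43²+85² = 9074 < 10201 = 101² → obtuse
(107,141,152): 107²+141² = 31330 > 23104 = 152² → acute
1 of the 5 is right.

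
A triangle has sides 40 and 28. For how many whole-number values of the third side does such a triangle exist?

55

The third side lies in the open interval (12, 68).
Integers from 13 to 67 inclusive: 67 − 13 + 1 = 55.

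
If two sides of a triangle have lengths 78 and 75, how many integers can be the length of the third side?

149

The third side lies in the open interval (3, 153).
Integers from 4 to 152 inclusive: 152 − 4 + 1 = 149.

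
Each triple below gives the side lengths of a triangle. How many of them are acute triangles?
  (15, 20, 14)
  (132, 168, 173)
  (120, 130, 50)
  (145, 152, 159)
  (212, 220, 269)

4

(15,20,14): 14²+15² = 421 > 400 = 20² → acute
(132,168,173): 132²+168² = 45648 > 29929 = 173² → acute
(120,130,50): 50²+120² = 16900 = 130² → right
(145,152,159): 145²+152² = 44129 > 25281 = 159² → acute
(212,220,269): 212²+220² = 93344 > 72361 = 269² → acute
4 of the 5 are acute.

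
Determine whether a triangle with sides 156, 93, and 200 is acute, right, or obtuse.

obtuse

Compare the square of the longest side to the sum of squares of the other two: 93² + 156² = 32985 < 40000 = 200².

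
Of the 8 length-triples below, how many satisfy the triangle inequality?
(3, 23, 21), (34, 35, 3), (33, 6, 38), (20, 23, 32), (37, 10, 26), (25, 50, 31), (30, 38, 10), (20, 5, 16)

(3,21,23): 3+21 > 23 → valid
(3,34,35): 3+34 > 35 → valid
(6,33,38): 6+33 > 38 → valid
(20,23,32): 20+23 > 32 → valid
(10,26,37): 10+26 ≤ 37 → not valid
(25,31,50): 25+31 > 50 → valid
(10,30,38): 10+30 > 38 → valid
(5,16,20): 5+16 > 20 → valid
7 of the 8 triples form a triangle.

7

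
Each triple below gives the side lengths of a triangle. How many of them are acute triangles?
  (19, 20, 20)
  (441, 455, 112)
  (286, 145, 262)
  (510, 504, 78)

(19,20,20): 19²+20² = 761 > 400 = 20² → acute
(441,455,112): 112²+441² = 207025 = 455² → right
(286,145,262): 145²+262² = 89669 > 81796 = 286² → acute
(510,504,78): 78²+504² = 260100 = 510² → right
2 of the 4 are acute.

2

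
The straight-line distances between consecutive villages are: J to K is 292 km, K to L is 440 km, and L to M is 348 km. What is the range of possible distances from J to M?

0 ≤ JM ≤ 1080 km

The maximum is all hops collinear in one direction: 292 + 440 + 348 = 1080.
The longest hop is 440; the others sum to 640. Since 440 ≤ 640, the path can fold back on itself completely, so the minimum distance is 0.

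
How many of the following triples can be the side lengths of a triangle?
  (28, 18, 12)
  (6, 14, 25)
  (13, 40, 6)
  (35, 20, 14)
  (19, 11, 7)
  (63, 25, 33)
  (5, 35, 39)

(12,18,28): 12+18 > 28 → valid
(6,14,25): 6+14 ≤ 25 → not valid
(6,13,40): 6+13 ≤ 40 → not valid
(14,20,35): 14+20 ≤ 35 → not valid
(7,11,19): 7+11 ≤ 19 → not valid
(25,33,63): 25+33 ≤ 63 → not valid
(5,35,39): 5+35 > 39 → valid
2 of the 7 triples form a triangle.

2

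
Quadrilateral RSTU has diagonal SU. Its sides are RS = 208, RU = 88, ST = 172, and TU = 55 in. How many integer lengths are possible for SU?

From triangle RSU: 120 < SU < 296.
From triangle TSU: 117 < SU < 227.
Intersection: 120 < SU < 227, so integers 121 through 226: 106 values.

106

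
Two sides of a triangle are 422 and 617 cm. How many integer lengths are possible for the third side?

The third side lies in the open interval (195, 1039).
Integers from 196 to 1038 inclusive: 1038 − 196 + 1 = 843.

843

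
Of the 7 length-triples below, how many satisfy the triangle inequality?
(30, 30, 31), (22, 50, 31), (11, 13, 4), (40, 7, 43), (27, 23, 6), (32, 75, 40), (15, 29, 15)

(30,30,31): 30+30 > 31 → valid
(22,31,50): 22+31 > 50 → valid
(4,11,13): 4+11 > 13 → valid
(7,40,43): 7+40 > 43 → valid
(6,23,27): 6+23 > 27 → valid
(32,40,75): 32+40 ≤ 75 → not valid
(15,15,29): 15+15 > 29 → valid
6 of the 7 triples form a triangle.

6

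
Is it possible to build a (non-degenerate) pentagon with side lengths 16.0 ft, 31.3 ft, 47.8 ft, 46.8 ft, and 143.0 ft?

For a pentagon, each side must be shorter than the sum of the others.
Here the longest side is 143.0, but the remaining 4 sides sum to only 141.9.

No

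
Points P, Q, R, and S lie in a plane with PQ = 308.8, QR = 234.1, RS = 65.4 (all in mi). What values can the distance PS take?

9.3 ≤ PS ≤ 608.3 mi

The maximum is all hops collinear in one direction: 308.8 + 234.1 + 65.4 = 608.3.
The longest hop is 308.8; the others sum to 299.5. Folding the others back against it leaves at least 308.8 − 299.5 = 9.3.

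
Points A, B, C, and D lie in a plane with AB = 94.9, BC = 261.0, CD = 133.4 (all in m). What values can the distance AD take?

32.7 ≤ AD ≤ 489.3 m

The maximum is all hops collinear in one direction: 94.9 + 261.0 + 133.4 = 489.3.
The longest hop is 261.0; the others sum to 228.3. Folding the others back against it leaves at least 261.0 − 228.3 = 32.7.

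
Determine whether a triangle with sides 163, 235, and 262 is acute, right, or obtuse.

acute

Compare the square of the longest side to the sum of squares of the other two: 163² + 235² = 81794 > 68644 = 262².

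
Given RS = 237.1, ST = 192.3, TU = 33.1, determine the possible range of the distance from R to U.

11.7 ≤ RU ≤ 462.5

The maximum is all hops collinear in one direction: 237.1 + 192.3 + 33.1 = 462.5.
The longest hop is 237.1; the others sum to 225.4. Folding the others back against it leaves at least 237.1 − 225.4 = 11.7.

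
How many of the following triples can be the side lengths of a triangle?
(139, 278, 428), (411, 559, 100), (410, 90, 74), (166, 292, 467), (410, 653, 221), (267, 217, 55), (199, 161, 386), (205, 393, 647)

1

(139,278,428): 139+278 ≤ 428 → not valid
(100,411,559): 100+411 ≤ 559 → not valid
(74,90,410): 74+90 ≤ 410 → not valid
(166,292,467): 166+292 ≤ 467 → not valid
(221,410,653): 221+410 ≤ 653 → not valid
(55,217,267): 55+217 > 267 → valid
(161,199,386): 161+199 ≤ 386 → not valid
(205,393,647): 205+393 ≤ 647 → not valid
1 of the 8 triples forms a triangle.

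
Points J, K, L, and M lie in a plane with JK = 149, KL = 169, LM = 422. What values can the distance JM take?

The maximum is all hops collinear in one direction: 149 + 169 + 422 = 740.
The longest hop is 422; the others sum to 318. Folding the others back against it leaves at least 422 − 318 = 104.

104 ≤ JM ≤ 740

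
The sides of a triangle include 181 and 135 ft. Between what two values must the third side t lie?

46 < t < 316 (ft)

By the triangle inequality, t must be less than 181 + 135 = 316 and greater than |181 − 135| = 46.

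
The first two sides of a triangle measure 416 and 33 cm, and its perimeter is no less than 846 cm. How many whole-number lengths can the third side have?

52

Triangle inequality: 383 < x < 449. Perimeter ≥ 846 gives x ≥ 846 − 416 − 33 = 397.
So 397 ≤ x < 449; integers 397 through 448: 52 values.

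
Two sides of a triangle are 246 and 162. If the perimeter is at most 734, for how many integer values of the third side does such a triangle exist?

Triangle inequality: 84 < x < 408. Perimeter ≤ 734 gives x ≤ 734 − 246 − 162 = 326.
So 84 < x ≤ 326; integers 85 through 326: 242 values.

242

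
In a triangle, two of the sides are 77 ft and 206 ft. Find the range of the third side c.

129 < c < 283 (ft)

By the triangle inequality, c must be less than 77 + 206 = 283 and greater than |77 − 206| = 129.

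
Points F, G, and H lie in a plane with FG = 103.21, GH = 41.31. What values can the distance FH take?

By the triangle inequality, |103.21 − 41.31| ≤ FH ≤ 103.21 + 41.31.

61.90 ≤ FH ≤ 144.52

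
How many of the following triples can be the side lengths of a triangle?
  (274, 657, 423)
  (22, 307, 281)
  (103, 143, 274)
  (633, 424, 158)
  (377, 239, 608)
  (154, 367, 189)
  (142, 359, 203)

(274,423,657): 274+423 > 657 → valid
(22,281,307): 22+281 ≤ 307 → not valid
(103,143,274): 103+143 ≤ 274 → not valid
(158,424,633): 158+424 ≤ 633 → not valid
(239,377,608): 239+377 > 608 → valid
(154,189,367): 154+189 ≤ 367 → not valid
(142,203,359): 142+203 ≤ 359 → not valid
2 of the 7 triples form a triangle.

2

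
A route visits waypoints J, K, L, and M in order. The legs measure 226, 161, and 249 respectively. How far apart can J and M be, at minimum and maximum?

0 ≤ JM ≤ 636

The maximum is all hops collinear in one direction: 226 + 161 + 249 = 636.
The longest hop is 249; the others sum to 387. Since 249 ≤ 387, the path can fold back on itself completely, so the minimum distance is 0.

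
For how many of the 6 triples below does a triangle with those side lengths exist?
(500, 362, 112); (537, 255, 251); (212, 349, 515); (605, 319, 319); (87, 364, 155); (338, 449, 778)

3

(112,362,500): 112+362 ≤ 500 → not valid
(251,255,537): 251+255 ≤ 537 → not valid
(212,349,515): 212+349 > 515 → valid
(319,319,605): 319+319 > 605 → valid
(87,155,364): 87+155 ≤ 364 → not valid
(338,449,778): 338+449 > 778 → valid
3 of the 6 triples form a triangle.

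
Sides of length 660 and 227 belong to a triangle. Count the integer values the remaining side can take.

The third side lies in the open interval (433, 887).
Integers from 434 to 886 inclusive: 886 − 434 + 1 = 453.

453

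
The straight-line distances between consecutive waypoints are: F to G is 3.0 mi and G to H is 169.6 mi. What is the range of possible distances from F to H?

By the triangle inequality, |3.0 − 169.6| ≤ FH ≤ 3.0 + 169.6.

166.6 ≤ FH ≤ 172.6 mi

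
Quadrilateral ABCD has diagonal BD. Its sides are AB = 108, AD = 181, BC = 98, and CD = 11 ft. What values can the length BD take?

87 < BD < 109

From triangle ABD: |108 − 181| < BD < 108 + 181, i.e. 73 < BD < 289.
From triangle CBD: 87 < BD < 109.
Both must hold, so BD lies in the intersection.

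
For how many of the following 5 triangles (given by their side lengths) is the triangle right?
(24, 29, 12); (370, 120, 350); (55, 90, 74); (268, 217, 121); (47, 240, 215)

(24,29,12): 12²+24² = 720 < 841 = 29² → obtuse
(370,120,350): 120²+350² = 136900 = 370² → right
(55,90,74): 55²+74² = 8501 > 8100 = 90² → acute
(268,217,121): 121²+217² = 61730 < 71824 = 268² → obtuse
(47,240,215): 47²+215² = 48434 < 57600 = 240² → obtuse
1 of the 5 is right.

1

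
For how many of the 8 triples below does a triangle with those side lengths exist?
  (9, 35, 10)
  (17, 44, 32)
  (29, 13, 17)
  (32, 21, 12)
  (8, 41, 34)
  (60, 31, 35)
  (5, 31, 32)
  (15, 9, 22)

7

(9,10,35): 9+10 ≤ 35 → not valid
(17,32,44): 17+32 > 44 → valid
(13,17,29): 13+17 > 29 → valid
(12,21,32): 12+21 > 32 → valid
(8,34,41): 8+34 > 41 → valid
(31,35,60): 31+35 > 60 → valid
(5,31,32): 5+31 > 32 → valid
(9,15,22): 9+15 > 22 → valid
7 of the 8 triples form a triangle.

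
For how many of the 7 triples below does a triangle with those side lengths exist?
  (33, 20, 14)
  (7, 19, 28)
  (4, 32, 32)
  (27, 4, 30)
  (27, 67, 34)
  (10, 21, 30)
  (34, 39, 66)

(14,20,33): 14+20 > 33 → valid
(7,19,28): 7+19 ≤ 28 → not valid
(4,32,32): 4+32 > 32 → valid
(4,27,30): 4+27 > 30 → valid
(27,34,67): 27+34 ≤ 67 → not valid
(10,21,30): 10+21 > 30 → valid
(34,39,66): 34+39 > 66 → valid
5 of the 7 triples form a triangle.

5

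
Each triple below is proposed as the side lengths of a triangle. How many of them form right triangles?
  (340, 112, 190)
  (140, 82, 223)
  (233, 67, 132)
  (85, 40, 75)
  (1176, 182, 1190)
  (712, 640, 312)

3

(340,112,190): 112+190 ≤ 340, not a triangle
(140,82,223): 82+140 ≤ 223, not a triangle
(233,67,132): 67+132 ≤ 233, not a triangle
(85,40,75): 40²+75² = 7225 = 85² → right
(1176,182,1190): 182²+1176² = 1416100 = 1190² → right
(712,640,312): 312²+640² = 506944 = 712² → right
3 of the 6 are right.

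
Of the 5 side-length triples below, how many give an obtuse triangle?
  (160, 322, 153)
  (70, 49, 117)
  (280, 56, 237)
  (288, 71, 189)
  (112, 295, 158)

(160,322,153): 153+160 ≤ 322, not a triangle
(70,49,117): 49²+70² = 7301 < 13689 = 117² → obtuse
(280,56,237): 56²+237² = 59305 < 78400 = 280² → obtuse
(288,71,189): 71+189 ≤ 288, not a triangle
(112,295,158): 112+158 ≤ 295, not a triangle
2 of the 5 are obtuse.

2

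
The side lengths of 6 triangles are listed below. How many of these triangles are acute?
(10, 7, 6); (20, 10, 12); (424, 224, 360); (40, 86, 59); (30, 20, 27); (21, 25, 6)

(10,7,6): 6²+7² = 85 < 100 = 10² → obtuse
(20,10,12): 10²+12² = 244 < 400 = 20² → obtuse
(424,224,360): 224²+360² = 179776 = 424² → right
(40,86,59): 40²+59² = 5081 < 7396 = 86² → obtuse
(30,20,27): 20²+27² = 1129 > 900 = 30² → acute
(21,25,6): 6²+21² = 477 < 625 = 25² → obtuse
1 of the 6 is acute.

1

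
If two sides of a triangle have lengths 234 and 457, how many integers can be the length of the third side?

467

The third side lies in the open interval (223, 691).
Integers from 224 to 690 inclusive: 690 − 224 + 1 = 467.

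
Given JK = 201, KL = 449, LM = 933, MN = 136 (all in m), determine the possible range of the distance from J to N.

The maximum is all hops collinear in one direction: 201 + 449 + 933 + 136 = 1719.
The longest hop is 933; the others sum to 786. Folding the others back against it leaves at least 933 − 786 = 147.

147 ≤ JN ≤ 1719 m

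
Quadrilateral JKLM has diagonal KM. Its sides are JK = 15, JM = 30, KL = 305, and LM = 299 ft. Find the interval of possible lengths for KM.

From triangle JKM: |15 − 30| < KM < 15 + 30, i.e. 15 < KM < 45.
From triangle LKM: 6 < KM < 604.
Both must hold, so KM lies in the intersection.

15 < KM < 45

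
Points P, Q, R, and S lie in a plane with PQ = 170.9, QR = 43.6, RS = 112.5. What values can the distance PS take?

14.8 ≤ PS ≤ 327.0

The maximum is all hops collinear in one direction: 170.9 + 43.6 + 112.5 = 327.0.
The longest hop is 170.9; the others sum to 156.1. Folding the others back against it leaves at least 170.9 − 156.1 = 14.8.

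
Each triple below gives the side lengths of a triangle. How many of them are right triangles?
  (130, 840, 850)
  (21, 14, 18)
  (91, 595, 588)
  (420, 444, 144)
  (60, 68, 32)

4

(130,840,850): 130²+840² = 722500 = 850² → right
(21,14,18): 14²+18² = 520 > 441 = 21² → acute
(91,595,588): 91²+588² = 354025 = 595² → right
(420,444,144): 144²+420² = 197136 = 444² → right
(60,68,32): 32²+60² = 4624 = 68² → right
4 of the 5 are right.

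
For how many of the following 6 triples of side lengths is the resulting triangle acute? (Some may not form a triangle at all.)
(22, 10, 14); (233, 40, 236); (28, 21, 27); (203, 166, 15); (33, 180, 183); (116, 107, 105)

3

(22,10,14): 10²+14² = 296 < 484 = 22² → obtuse
(233,40,236): 40²+233² = 55889 > 55696 = 236² → acute
(28,21,27): 21²+27² = 1170 > 784 = 28² → acute
(203,166,15): 15+166 ≤ 203, not a triangle
(33,180,183): 33²+180² = 33489 = 183² → right
(116,107,105): 105²+107² = 22474 > 13456 = 116² → acute
3 of the 6 are acute.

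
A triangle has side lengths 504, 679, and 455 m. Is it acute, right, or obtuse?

right

Compare the square of the longest side to the sum of squares of the other two: 455² + 504² = 461041 = 679².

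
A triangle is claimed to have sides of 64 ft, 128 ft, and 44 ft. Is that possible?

No

The longest side is 128, but the other two sum to only 108.
108 < 128, so the triangle inequality fails.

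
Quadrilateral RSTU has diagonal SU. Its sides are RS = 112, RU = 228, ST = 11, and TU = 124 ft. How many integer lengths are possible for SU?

From triangle RSU: 116 < SU < 340.
From triangle TSU: 113 < SU < 135.
Intersection: 116 < SU < 135, so integers 117 through 134: 18 values.

18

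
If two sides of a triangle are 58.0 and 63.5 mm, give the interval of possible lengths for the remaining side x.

5.5 < x < 121.5

By the triangle inequality, x must be less than 58.0 + 63.5 = 121.5 and greater than |58.0 − 63.5| = 5.5.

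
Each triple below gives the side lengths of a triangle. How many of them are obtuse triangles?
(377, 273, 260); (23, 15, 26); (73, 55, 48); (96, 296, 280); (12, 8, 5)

1

(377,273,260): 260²+273² = 142129 = 377² → right
(23,15,26): 15²+23² = 754 > 676 = 26² → acute
(73,55,48): 48²+55² = 5329 = 73² → right
(96,296,280): 96²+280² = 87616 = 296² → right
(12,8,5): 5²+8² = 89 < 144 = 12² → obtuse
1 of the 5 is obtuse.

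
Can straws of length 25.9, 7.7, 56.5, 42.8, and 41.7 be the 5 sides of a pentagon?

A pentagon exists iff every side is shorter than the sum of the others — equivalently, the longest side is less than the sum of the rest.
Longest side 56.5 < 118.1 (sum of the remaining 4), so yes.

Yes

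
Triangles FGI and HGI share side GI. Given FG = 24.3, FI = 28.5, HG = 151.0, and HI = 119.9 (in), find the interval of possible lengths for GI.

31.1 < GI < 52.8

From triangle FGI: |24.3 − 28.5| < GI < 24.3 + 28.5, i.e. 4.2 < GI < 52.8.
From triangle HGI: 31.1 < GI < 270.9.
Both must hold, so GI lies in the intersection.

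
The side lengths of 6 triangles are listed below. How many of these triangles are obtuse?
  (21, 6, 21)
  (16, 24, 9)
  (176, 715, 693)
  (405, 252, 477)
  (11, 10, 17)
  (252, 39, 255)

2

(21,6,21): 6²+21² = 477 > 441 = 21² → acute
(16,24,9): 9²+16² = 337 < 576 = 24² → obtuse
(176,715,693): 176²+693² = 511225 = 715² → right
(405,252,477): 252²+405² = 227529 = 477² → right
(11,10,17): 10²+11² = 221 < 289 = 17² → obtuse
(252,39,255): 39²+252² = 65025 = 255² → right
2 of the 6 are obtuse.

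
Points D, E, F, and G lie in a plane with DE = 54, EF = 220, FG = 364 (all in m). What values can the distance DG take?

90 ≤ DG ≤ 638 m

The maximum is all hops collinear in one direction: 54 + 220 + 364 = 638.
The longest hop is 364; the others sum to 274. Folding the others back against it leaves at least 364 − 274 = 90.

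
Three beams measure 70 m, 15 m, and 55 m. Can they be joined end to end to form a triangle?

No

The two shorter sides sum to 70, exactly equal to the longest side 70.
That gives only a degenerate (flat) triangle — the inequality must be strict.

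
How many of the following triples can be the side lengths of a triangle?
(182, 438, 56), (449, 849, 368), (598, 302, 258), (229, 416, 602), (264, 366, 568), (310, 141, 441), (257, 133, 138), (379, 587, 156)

(56,182,438): 56+182 ≤ 438 → not valid
(368,449,849): 368+449 ≤ 849 → not valid
(258,302,598): 258+302 ≤ 598 → not valid
(229,416,602): 229+416 > 602 → valid
(264,366,568): 264+366 > 568 → valid
(141,310,441): 141+310 > 441 → valid
(133,138,257): 133+138 > 257 → valid
(156,379,587): 156+379 ≤ 587 → not valid
4 of the 8 triples form a triangle.

4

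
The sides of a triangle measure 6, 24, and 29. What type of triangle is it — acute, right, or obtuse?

obtuse

Compare the square of the longest side to the sum of squares of the other two: 6² + 24² = 612 < 841 = 29².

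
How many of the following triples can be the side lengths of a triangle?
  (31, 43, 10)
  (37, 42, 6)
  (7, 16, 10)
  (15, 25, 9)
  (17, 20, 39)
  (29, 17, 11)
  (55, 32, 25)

3

(10,31,43): 10+31 ≤ 43 → not valid
(6,37,42): 6+37 > 42 → valid
(7,10,16): 7+10 > 16 → valid
(9,15,25): 9+15 ≤ 25 → not valid
(17,20,39): 17+20 ≤ 39 → not valid
(11,17,29): 11+17 ≤ 29 → not valid
(25,32,55): 25+32 > 55 → valid
3 of the 7 triples form a triangle.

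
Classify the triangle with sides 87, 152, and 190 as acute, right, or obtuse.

obtuse

Compare the square of the longest side to the sum of squares of the other two: 87² + 152² = 30673 < 36100 = 190².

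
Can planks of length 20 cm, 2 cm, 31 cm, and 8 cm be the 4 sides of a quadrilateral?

No

For a quadrilateral, each side must be shorter than the sum of the others.
Here the longest side is 31, but the remaining 3 sides sum to only 30.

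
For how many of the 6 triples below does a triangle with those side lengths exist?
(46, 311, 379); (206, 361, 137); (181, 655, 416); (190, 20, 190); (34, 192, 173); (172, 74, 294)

(46,311,379): 46+311 ≤ 379 → not valid
(137,206,361): 137+206 ≤ 361 → not valid
(181,416,655): 181+416 ≤ 655 → not valid
(20,190,190): 20+190 > 190 → valid
(34,173,192): 34+173 > 192 → valid
(74,172,294): 74+172 ≤ 294 → not valid
2 of the 6 triples form a triangle.

2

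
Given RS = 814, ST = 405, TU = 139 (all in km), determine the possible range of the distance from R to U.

270 ≤ RU ≤ 1358 km

The maximum is all hops collinear in one direction: 814 + 405 + 139 = 1358.
The longest hop is 814; the others sum to 544. Folding the others back against it leaves at least 814 − 544 = 270.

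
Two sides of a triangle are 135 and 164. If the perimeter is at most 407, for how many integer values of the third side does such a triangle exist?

79

Triangle inequality: 29 < x < 299. Perimeter ≤ 407 gives x ≤ 407 − 135 − 164 = 108.
So 29 < x ≤ 108; integers 30 through 108: 79 values.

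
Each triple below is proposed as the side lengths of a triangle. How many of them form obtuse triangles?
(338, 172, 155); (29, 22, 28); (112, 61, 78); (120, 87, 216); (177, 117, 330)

(338,172,155): 155+172 ≤ 338, not a triangle
(29,22,28): 22²+28² = 1268 > 841 = 29² → acute
(112,61,78): 61²+78² = 9805 < 12544 = 112² → obtuse
(120,87,216): 87+120 ≤ 216, not a triangle
(177,117,330): 117+177 ≤ 330, not a triangle
1 of the 5 is obtuse.

1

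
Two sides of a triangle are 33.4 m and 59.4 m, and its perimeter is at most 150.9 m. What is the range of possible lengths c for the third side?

Triangle inequality alone gives 26.0 < c < 92.8.
The perimeter condition gives c ≤ 150.9 − 33.4 − 59.4 = 58.1.
Intersecting the two: 26.0 < c ≤ 58.1.

26.0 < c ≤ 58.1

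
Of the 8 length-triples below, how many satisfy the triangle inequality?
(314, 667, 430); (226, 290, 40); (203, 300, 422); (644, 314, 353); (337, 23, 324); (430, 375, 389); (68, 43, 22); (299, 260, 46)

(314,430,667): 314+430 > 667 → valid
(40,226,290): 40+226 ≤ 290 → not valid
(203,300,422): 203+300 > 422 → valid
(314,353,644): 314+353 > 644 → valid
(23,324,337): 23+324 > 337 → valid
(375,389,430): 375+389 > 430 → valid
(22,43,68): 22+43 ≤ 68 → not valid
(46,260,299): 46+260 > 299 → valid
6 of the 8 triples form a triangle.

6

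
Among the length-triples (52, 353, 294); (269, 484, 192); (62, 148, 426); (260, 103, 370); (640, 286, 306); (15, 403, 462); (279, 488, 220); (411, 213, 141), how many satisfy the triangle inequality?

(52,294,353): 52+294 ≤ 353 → not valid
(192,269,484): 192+269 ≤ 484 → not valid
(62,148,426): 62+148 ≤ 426 → not valid
(103,260,370): 103+260 ≤ 370 → not valid
(286,306,640): 286+306 ≤ 640 → not valid
(15,403,462): 15+403 ≤ 462 → not valid
(220,279,488): 220+279 > 488 → valid
(141,213,411): 141+213 ≤ 411 → not valid
1 of the 8 triples forms a triangle.

1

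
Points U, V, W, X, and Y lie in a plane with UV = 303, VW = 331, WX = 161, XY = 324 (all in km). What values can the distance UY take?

The maximum is all hops collinear in one direction: 303 + 331 + 161 + 324 = 1119.
The longest hop is 331; the others sum to 788. Since 331 ≤ 788, the path can fold back on itself completely, so the minimum distance is 0.

0 ≤ UY ≤ 1119 km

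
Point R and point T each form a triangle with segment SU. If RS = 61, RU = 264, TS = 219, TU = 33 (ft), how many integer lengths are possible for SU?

48

From triangle RSU: 203 < SU < 325.
From triangle TSU: 186 < SU < 252.
Intersection: 203 < SU < 252, so integers 204 through 251: 48 values.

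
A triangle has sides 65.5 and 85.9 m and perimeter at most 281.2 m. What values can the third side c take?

20.4 < c ≤ 129.8 m

Triangle inequality alone gives 20.4 < c < 151.4.
The perimeter condition gives c ≤ 281.2 − 65.5 − 85.9 = 129.8.
Intersecting the two: 20.4 < c ≤ 129.8.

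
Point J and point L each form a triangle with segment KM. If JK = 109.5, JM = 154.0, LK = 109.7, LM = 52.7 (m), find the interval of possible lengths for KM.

57.0 < KM < 162.4

From triangle JKM: |109.5 − 154.0| < KM < 109.5 + 154.0, i.e. 44.5 < KM < 263.5.
From triangle LKM: 57.0 < KM < 162.4.
Both must hold, so KM lies in the intersection.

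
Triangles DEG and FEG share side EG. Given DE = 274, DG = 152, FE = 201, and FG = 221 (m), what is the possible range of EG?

122 < EG < 422

From triangle DEG: |274 − 152| < EG < 274 + 152, i.e. 122 < EG < 426.
From triangle FEG: 20 < EG < 422.
Both must hold, so EG lies in the intersection.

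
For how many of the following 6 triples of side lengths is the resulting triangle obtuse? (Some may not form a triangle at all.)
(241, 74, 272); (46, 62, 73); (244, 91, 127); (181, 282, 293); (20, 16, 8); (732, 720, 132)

(241,74,272): 74²+241² = 63557 < 73984 = 272² → obtuse
(46,62,73): 46²+62² = 5960 > 5329 = 73² → acute
(244,91,127): 91+127 ≤ 244, not a triangle
(181,282,293): 181²+282² = 112285 > 85849 = 293² → acute
(20,16,8): 8²+16² = 320 < 400 = 20² → obtuse
(732,720,132): 132²+720² = 535824 = 732² → right
2 of the 6 are obtuse.

2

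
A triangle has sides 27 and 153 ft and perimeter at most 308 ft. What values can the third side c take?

126 < c ≤ 128 ft

Triangle inequality alone gives 126 < c < 180.
The perimeter condition gives c ≤ 308 − 27 − 153 = 128.
Intersecting the two: 126 < c ≤ 128.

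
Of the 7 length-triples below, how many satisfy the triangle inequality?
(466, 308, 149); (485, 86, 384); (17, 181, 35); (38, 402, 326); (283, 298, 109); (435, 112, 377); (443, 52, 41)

2

(149,308,466): 149+308 ≤ 466 → not valid
(86,384,485): 86+384 ≤ 485 → not valid
(17,35,181): 17+35 ≤ 181 → not valid
(38,326,402): 38+326 ≤ 402 → not valid
(109,283,298): 109+283 > 298 → valid
(112,377,435): 112+377 > 435 → valid
(41,52,443): 41+52 ≤ 443 → not valid
2 of the 7 triples form a triangle.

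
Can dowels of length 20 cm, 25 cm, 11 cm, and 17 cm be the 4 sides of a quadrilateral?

Yes

A quadrilateral exists iff every side is shorter than the sum of the others — equivalently, the longest side is less than the sum of the rest.
Longest side 25 < 48 (sum of the remaining 3), so yes.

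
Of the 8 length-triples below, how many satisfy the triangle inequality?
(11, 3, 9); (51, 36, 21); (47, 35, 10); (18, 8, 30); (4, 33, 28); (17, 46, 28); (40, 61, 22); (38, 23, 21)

(3,9,11): 3+9 > 11 → valid
(21,36,51): 21+36 > 51 → valid
(10,35,47): 10+35 ≤ 47 → not valid
(8,18,30): 8+18 ≤ 30 → not valid
(4,28,33): 4+28 ≤ 33 → not valid
(17,28,46): 17+28 ≤ 46 → not valid
(22,40,61): 22+40 > 61 → valid
(21,23,38): 21+23 > 38 → valid
4 of the 8 triples form a triangle.

4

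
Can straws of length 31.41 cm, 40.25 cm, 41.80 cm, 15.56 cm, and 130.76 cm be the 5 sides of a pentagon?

No

For a pentagon, each side must be shorter than the sum of the others.
Here the longest side is 130.76, but the remaining 4 sides sum to only 129.02.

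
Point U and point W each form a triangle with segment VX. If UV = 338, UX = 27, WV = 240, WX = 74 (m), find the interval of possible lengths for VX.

311 < VX < 314

From triangle UVX: |338 − 27| < VX < 338 + 27, i.e. 311 < VX < 365.
From triangle WVX: 166 < VX < 314.
Both must hold, so VX lies in the intersection.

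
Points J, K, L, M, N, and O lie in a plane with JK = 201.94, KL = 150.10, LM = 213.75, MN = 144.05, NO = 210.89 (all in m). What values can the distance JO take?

0 ≤ JO ≤ 920.73 m

The maximum is all hops collinear in one direction: 201.94 + 150.10 + 213.75 + 144.05 + 210.89 = 920.73.
The longest hop is 213.75; the others sum to 706.98. Since 213.75 ≤ 706.98, the path can fold back on itself completely, so the minimum distance is 0.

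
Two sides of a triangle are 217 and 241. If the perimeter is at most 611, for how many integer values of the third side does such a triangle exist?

129

Triangle inequality: 24 < x < 458. Perimeter ≤ 611 gives x ≤ 611 − 217 − 241 = 153.
So 24 < x ≤ 153; integers 25 through 153: 129 values.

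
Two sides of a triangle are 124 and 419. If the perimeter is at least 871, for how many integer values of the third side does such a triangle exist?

215

Triangle inequality: 295 < x < 543. Perimeter ≥ 871 gives x ≥ 871 − 124 − 419 = 328.
So 328 ≤ x < 543; integers 328 through 542: 215 values.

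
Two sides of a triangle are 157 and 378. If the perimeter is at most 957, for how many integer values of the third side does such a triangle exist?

Triangle inequality: 221 < x < 535. Perimeter ≤ 957 gives x ≤ 957 − 157 − 378 = 422.
So 221 < x ≤ 422; integers 222 through 422: 201 values.

201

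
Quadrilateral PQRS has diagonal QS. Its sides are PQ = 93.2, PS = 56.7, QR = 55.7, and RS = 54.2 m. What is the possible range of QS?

36.5 < QS < 109.9

From triangle PQS: |93.2 − 56.7| < QS < 93.2 + 56.7, i.e. 36.5 < QS < 149.9.
From triangle RQS: 1.5 < QS < 109.9.
Both must hold, so QS lies in the intersection.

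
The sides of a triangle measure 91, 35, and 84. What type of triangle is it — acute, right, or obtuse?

Compare the square of the longest side to the sum of squares of the other two: 35² + 84² = 8281 = 91².

right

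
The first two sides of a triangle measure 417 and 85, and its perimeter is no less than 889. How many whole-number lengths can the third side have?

115

Triangle inequality: 332 < x < 502. Perimeter ≥ 889 gives x ≥ 889 − 417 − 85 = 387.
So 387 ≤ x < 502; integers 387 through 501: 115 values.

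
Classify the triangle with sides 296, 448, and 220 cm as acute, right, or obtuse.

Compare the square of the longest side to the sum of squares of the other two: 220² + 296² = 136016 < 200704 = 448².

obtuse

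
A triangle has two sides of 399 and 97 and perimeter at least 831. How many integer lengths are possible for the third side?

Triangle inequality: 302 < x < 496. Perimeter ≥ 831 gives x ≥ 831 − 399 − 97 = 335.
So 335 ≤ x < 496; integers 335 through 495: 161 values.

161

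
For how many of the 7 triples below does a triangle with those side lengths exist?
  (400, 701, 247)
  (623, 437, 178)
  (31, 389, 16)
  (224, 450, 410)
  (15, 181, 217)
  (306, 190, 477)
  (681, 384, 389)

(247,400,701): 247+400 ≤ 701 → not valid
(178,437,623): 178+437 ≤ 623 → not valid
(16,31,389): 16+31 ≤ 389 → not valid
(224,410,450): 224+410 > 450 → valid
(15,181,217): 15+181 ≤ 217 → not valid
(190,306,477): 190+306 > 477 → valid
(384,389,681): 384+389 > 681 → valid
3 of the 7 triples form a triangle.

3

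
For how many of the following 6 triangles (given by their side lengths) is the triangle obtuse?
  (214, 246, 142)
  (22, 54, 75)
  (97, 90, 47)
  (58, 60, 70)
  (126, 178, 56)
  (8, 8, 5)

2

(214,246,142): 142²+214² = 65960 > 60516 = 246² → acute
(22,54,75): 22²+54² = 3400 < 5625 = 75² → obtuse
(97,90,47): 47²+90² = 10309 > 9409 = 97² → acute
(58,60,70): 58²+60² = 6964 > 4900 = 70² → acute
(126,178,56): 56²+126² = 19012 < 31684 = 178² → obtuse
(8,8,5): 5²+8² = 89 > 64 = 8² → acute
2 of the 6 are obtuse.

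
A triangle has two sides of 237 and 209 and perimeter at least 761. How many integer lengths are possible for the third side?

131

Triangle inequality: 28 < x < 446. Perimeter ≥ 761 gives x ≥ 761 − 237 − 209 = 315.
So 315 ≤ x < 446; integers 315 through 445: 131 values.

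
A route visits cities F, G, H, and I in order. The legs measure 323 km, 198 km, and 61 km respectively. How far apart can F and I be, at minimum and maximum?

64 ≤ FI ≤ 582 km

The maximum is all hops collinear in one direction: 323 + 198 + 61 = 582.
The longest hop is 323; the others sum to 259. Folding the others back against it leaves at least 323 − 259 = 64.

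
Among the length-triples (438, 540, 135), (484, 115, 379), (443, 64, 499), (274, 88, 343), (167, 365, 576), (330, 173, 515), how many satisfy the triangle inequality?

(135,438,540): 135+438 > 540 → valid
(115,379,484): 115+379 > 484 → valid
(64,443,499): 64+443 > 499 → valid
(88,274,343): 88+274 > 343 → valid
(167,365,576): 167+365 ≤ 576 → not valid
(173,330,515): 173+330 ≤ 515 → not valid
4 of the 6 triples form a triangle.

4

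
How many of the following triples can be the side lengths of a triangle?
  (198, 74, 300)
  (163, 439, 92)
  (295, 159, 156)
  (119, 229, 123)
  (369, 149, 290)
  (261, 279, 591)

(74,198,300): 74+198 ≤ 300 → not valid
(92,163,439): 92+163 ≤ 439 → not valid
(156,159,295): 156+159 > 295 → valid
(119,123,229): 119+123 > 229 → valid
(149,290,369): 149+290 > 369 → valid
(261,279,591): 261+279 ≤ 591 → not valid
3 of the 6 triples form a triangle.

3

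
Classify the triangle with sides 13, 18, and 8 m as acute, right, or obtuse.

obtuse

Compare the square of the longest side to the sum of squares of the other two: 8² + 13² = 233 < 324 = 18².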